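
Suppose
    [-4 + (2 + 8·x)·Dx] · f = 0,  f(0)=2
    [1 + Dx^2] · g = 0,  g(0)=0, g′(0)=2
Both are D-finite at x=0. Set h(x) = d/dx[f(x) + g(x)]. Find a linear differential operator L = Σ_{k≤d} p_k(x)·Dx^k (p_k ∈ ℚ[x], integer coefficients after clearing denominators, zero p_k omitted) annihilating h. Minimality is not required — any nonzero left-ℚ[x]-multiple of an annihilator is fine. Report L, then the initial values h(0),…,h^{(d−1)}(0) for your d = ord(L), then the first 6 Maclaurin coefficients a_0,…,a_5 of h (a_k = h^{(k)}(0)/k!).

f: a_k = 2, 4, -4, 8, -20, 56, …
g: a_k = 0, 2, 0, -1/3, 0, 1/60, …
Weyl lclm of L_f,L_g ⇒ L₀ (ord ≤ 3).
h=h₀': d/dx-closure on L₀ ⇒ L.
L = (-122 - 16·x - 32·x^2) + (-13 - 60·x - 48·x^2 - 64·x^3)·Dx + (-122 - 16·x - 32·x^2)·Dx^2 + (-13 - 60·x - 48·x^2 - 64·x^3)·Dx^3  (order 3).
h: a_k = 6, -8, 23, -80, 3361/12, -1008, …
ICs: h(0) = 6, h′(0) = -8, h′′(0) = 46.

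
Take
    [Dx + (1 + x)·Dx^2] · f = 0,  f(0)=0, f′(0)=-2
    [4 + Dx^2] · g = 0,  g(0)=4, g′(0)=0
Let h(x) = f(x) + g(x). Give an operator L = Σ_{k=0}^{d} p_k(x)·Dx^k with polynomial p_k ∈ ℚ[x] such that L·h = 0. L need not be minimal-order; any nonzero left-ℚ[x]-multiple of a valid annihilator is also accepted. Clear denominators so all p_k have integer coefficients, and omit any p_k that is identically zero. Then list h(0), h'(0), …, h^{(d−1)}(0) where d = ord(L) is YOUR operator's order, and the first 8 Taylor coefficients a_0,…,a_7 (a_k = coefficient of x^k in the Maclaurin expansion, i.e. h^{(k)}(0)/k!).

L = (20 + 16·x + 8·x^2)·Dx + (12 + 28·x + 24·x^2 + 8·x^3)·Dx^2 + (5 + 4·x + 2·x^2)·Dx^3 + (3 + 7·x + 6·x^2 + 2·x^3)·Dx^4  (order 4).
h: a_k = 4, -2, -7, -2/3, 19/6, -2/5, -1/45, -2/7, …
ICs: h(0) = 4, h′(0) = -2, h′′(0) = -14, h′′′(0) = -4.

f: a_k = 0, -2, 1, -2/3, 1/2, -2/5, 1/3, -2/7, …
g: a_k = 4, 0, -8, 0, 8/3, 0, -16/45, 0, …
h₀=f+g: left-lcm gives L₀, ord ≤ 4.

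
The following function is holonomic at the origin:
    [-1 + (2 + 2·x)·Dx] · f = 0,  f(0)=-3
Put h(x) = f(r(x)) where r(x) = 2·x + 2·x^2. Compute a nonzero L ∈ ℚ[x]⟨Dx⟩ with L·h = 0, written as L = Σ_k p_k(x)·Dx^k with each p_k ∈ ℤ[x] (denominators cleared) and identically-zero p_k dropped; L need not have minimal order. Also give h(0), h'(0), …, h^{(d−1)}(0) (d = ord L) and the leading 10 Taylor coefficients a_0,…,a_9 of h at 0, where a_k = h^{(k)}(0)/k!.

f: a_k = -3, -3/2, 3/8, -3/16, 15/128, -21/256, 63/1024, -99/2048, 1287/32768, -2145/65536, …
f∘r: x↦r, Dx↦Dx/r' in L_f ⇒ L₀.
L = (-1 - 2·x) + (1 + 2·x + 2·x^2)·Dx  (order 1).
h: a_k = -3, -3, -3/2, 3/2, -9/8, 3/8, 9/16, -21/16, 183/128, -81/128, …
ICs: h(0) = -3.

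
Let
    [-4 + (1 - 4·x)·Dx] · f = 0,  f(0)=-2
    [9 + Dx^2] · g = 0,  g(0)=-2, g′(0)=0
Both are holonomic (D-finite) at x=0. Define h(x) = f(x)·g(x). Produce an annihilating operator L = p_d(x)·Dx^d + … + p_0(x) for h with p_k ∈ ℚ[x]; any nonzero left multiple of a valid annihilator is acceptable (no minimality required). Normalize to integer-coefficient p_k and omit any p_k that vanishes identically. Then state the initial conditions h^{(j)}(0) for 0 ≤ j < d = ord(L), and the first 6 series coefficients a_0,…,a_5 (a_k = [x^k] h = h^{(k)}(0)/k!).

L = (-9 + 36·x) + 8·Dx + (-1 + 4·x)·Dx^2  (order 2).
h: a_k = 4, 16, 46, 184, 1499/2, 2998, …
ICs: h(0) = 4, h′(0) = 16.

f: a_k = -2, -8, -32, -128, -512, -2048, …
g: a_k = -2, 0, 9, 0, -27/4, 0, …
h₀=f·g: eliminate ⇒ L₀, order ≤ 1·2.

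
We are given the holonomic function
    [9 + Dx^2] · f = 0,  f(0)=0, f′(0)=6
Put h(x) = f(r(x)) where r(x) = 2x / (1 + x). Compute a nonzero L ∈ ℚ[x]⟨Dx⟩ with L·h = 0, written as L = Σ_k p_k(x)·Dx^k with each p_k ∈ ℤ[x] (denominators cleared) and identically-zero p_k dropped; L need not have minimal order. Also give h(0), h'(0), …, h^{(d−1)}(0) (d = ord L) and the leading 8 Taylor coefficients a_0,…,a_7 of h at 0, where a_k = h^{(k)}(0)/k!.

f: a_k = 0, 6, 0, -9, 0, 81/20, 0, -243/280, …
h₀=f(r): pull back L_f along r ⇒ L₀.
L = 36 + (2 + 6·x + 6·x^2 + 2·x^3)·Dx + (1 + 4·x + 6·x^2 + 4·x^3 + x^4)·Dx^2  (order 2).
h: a_k = 0, 12, -12, -60, 204, -1452/5, 60, 26772/35, …
ICs: h(0) = 0, h′(0) = 12.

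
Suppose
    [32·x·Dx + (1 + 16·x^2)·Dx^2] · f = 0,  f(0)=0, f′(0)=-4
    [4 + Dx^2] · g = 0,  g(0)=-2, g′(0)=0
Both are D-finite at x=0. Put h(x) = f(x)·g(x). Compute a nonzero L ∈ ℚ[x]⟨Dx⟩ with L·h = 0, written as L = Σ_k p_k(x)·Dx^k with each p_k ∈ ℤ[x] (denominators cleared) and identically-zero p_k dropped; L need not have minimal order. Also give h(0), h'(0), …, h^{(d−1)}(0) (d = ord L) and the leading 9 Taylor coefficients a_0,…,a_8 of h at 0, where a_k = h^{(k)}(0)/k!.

f: a_k = 0, -4, 0, 64/3, 0, -1024/5, 0, 16384/7, 0, …
g: a_k = -2, 0, 4, 0, -4/3, 0, 8/45, 0, -4/315, …
f·g: L₀ = L_f ⊗_s L_g, ord ≤ 2·2.
L = (1360 + 60416·x^2 + 106496·x^4 + 262144·x^6 + 1048576·x^8) + (2304·x + 45056·x^3 + 196608·x^5 + 1048576·x^7)·Dx + (360 + 15872·x^2 + 36864·x^4 + 131072·x^6 + 524288·x^8)·Dx^2 + (576·x + 11264·x^3 + 49152·x^5 + 262144·x^7)·Dx^3 + (5 + 192·x^2 + 2560·x^4 + 16384·x^6 + 65536·x^8)·Dx^4  (order 4).
h: a_k = 0, 8, 0, -176/3, 0, 7504/15, 0, -1741792/315, 0, …
ICs: h(0) = 0, h′(0) = 8, h′′(0) = 0, h′′′(0) = -352.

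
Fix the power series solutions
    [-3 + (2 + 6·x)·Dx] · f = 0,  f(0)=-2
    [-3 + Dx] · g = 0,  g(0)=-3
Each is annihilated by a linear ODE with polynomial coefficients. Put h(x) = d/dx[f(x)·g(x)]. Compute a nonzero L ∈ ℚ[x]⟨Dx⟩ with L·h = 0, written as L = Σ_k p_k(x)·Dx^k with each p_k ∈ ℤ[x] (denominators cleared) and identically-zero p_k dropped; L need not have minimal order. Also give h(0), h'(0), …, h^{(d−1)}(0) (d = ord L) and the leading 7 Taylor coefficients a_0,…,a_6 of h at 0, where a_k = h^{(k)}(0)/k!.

f: a_k = -2, -3, 9/4, -27/8, 405/64, -1701/128, 15309/512, …
g: a_k = -3, -9, -27/2, -27/2, -81/8, -243/40, -243/80, …
h₀=f·g: eliminate ⇒ L₀, order ≤ 1·1.
Derive L from L₀ (diff closure).
L = (7 + 36·x + 36·x^2) + (-2 - 10·x - 12·x^2)·Dx  (order 1).
h: a_k = 27, 189/2, 1377/8, 2673/16, 26001/128, -64881/1280, 2456001/5120, …
ICs: h(0) = 27.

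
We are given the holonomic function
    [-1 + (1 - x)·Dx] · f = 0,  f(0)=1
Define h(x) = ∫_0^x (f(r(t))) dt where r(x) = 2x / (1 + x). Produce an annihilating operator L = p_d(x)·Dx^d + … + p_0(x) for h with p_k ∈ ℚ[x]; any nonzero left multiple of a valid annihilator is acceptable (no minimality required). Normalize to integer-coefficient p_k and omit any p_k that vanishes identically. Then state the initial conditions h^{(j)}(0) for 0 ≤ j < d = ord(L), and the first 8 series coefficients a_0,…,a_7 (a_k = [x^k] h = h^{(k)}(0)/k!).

L = 2·Dx + (-1 + x^2)·Dx^2  (order 2).
h: a_k = 0, 1, 1, 2/3, 1/2, 2/5, 1/3, 2/7, …
ICs: h(0) = 0, h′(0) = 1.

f: a_k = 1, 1, 1, 1, 1, 1, 1, 1, …
Substitute x→r, Dx→(1/r')Dx; clear ⇒ L₀.
h=∫h₀ ⇒ L = L₀·Dx.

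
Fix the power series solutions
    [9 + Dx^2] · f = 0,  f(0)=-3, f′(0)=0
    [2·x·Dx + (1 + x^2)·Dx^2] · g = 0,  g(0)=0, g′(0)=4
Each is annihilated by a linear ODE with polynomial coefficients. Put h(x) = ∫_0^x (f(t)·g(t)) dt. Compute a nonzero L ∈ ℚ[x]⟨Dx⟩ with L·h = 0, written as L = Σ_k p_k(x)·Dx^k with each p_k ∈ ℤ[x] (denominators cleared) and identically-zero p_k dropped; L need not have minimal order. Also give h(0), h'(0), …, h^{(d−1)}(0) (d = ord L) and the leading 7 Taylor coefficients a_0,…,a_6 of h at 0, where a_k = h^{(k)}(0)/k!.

L = (1170 + 3834·x^2 + 4779·x^4 + 2916·x^6 + 729·x^8)·Dx + (396·x + 1044·x^3 + 972·x^5 + 324·x^7)·Dx^2 + (220 + 768·x^2 + 1026·x^4 + 648·x^6 + 162·x^8)·Dx^3 + (44·x + 116·x^3 + 108·x^5 + 36·x^7)·Dx^4 + (10 + 38·x^2 + 55·x^4 + 36·x^6 + 9·x^8)·Dx^5  (order 5).
h: a_k = 0, 0, -6, 0, 29/2, 0, -203/20, …
ICs: h(0) = 0, h′(0) = 0, h′′(0) = -12, h′′′(0) = 0, h′′′′(0) = 348.

f: a_k = -3, 0, 27/2, 0, -81/8, 0, 243/80, …
g: a_k = 0, 4, 0, -4/3, 0, 4/5, 0, …
L₀ := L_f ⊗_s L_g (sym. prod.), ord ≤ 4.
Integrate: L := L₀·Dx.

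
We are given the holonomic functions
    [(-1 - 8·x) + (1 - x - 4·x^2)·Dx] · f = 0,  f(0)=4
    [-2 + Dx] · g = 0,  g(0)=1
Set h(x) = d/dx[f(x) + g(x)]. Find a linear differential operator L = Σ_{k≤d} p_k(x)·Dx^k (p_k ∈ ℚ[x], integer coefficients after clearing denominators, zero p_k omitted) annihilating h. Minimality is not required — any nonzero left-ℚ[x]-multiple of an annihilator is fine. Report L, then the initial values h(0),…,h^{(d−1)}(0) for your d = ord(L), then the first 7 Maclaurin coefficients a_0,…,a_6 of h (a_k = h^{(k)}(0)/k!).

L = (34 + 452·x + 512·x^2 + 1920·x^3 + 768·x^4) + (-25 - 228·x - 334·x^2 - 864·x^3 + 160·x^4 + 256·x^5)·Dx + (4 + x + 39·x^2 - 48·x^3 - 272·x^4 - 128·x^5)·Dx^2  (order 2).
h: a_k = 6, 44, 112, 1400/3, 3904/3, 65168/15, 555668/45, …
ICs: h(0) = 6, h′(0) = 44.

f: a_k = 4, 4, 20, 36, 116, 260, 724, …
g: a_k = 1, 2, 2, 4/3, 2/3, 4/15, 4/45, …
L₀ := lclm(L_f,L_g); ord L₀ ≤ 1+1.
Derive L from L₀ (diff closure).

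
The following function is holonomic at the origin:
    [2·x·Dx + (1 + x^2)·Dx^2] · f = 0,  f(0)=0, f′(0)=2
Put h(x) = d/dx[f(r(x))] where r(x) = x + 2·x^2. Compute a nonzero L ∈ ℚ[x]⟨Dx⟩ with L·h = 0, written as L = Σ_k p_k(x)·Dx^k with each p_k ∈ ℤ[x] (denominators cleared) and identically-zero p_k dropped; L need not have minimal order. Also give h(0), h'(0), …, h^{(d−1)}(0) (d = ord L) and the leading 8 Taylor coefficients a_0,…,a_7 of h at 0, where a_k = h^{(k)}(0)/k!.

f: a_k = 0, 2, 0, -2/3, 0, 2/5, 0, -2/7, …
f∘r: x↦r, Dx↦Dx/r' in L_f ⇒ L₀.
h₀' ⇒ L via d/dx closure of L₀.
L = (-4 + 2·x + 16·x^2 + 48·x^3 + 48·x^4) + (1 + 4·x + x^2 + 8·x^3 + 20·x^4 + 16·x^5)·Dx  (order 1).
h: a_k = 2, 8, -2, -16, -38, -8, 110, 224, …
ICs: h(0) = 2.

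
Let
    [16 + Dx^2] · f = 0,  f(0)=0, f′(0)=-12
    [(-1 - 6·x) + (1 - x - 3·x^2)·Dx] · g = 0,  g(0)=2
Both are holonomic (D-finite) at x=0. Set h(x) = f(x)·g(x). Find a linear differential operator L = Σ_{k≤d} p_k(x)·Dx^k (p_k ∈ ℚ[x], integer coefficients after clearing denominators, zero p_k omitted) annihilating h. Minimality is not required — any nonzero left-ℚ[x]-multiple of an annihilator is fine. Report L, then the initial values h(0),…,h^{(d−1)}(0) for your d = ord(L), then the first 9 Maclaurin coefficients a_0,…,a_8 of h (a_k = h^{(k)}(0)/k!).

f: a_k = 0, -12, 0, 32, 0, -128/5, 0, 1024/105, 0, …
g: a_k = 2, 2, 8, 14, 38, 80, 194, 434, 1016, …
Sym-product of L_f,L_g gives L₀ (≤ ord 2).
L = (-10 + 16·x + 48·x^2) + (2 + 12·x)·Dx + (-1 + x + 3·x^2)·Dx^2  (order 2).
h: a_k = 0, -24, -24, -32, -104, -1256/5, -2816/5, -136216/105, -313624/105, …
ICs: h(0) = 0, h′(0) = -24.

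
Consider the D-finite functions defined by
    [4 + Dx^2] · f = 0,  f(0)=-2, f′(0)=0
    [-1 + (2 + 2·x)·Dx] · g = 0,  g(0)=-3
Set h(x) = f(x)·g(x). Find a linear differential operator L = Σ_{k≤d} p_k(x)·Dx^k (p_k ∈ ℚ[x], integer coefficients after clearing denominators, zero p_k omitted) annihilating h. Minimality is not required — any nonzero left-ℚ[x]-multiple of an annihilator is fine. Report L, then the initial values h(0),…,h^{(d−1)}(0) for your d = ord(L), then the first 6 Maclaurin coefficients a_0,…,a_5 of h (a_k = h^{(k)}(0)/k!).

L = (19 + 32·x + 16·x^2) + (-4 - 4·x)·Dx + (4 + 8·x + 4·x^2)·Dx^2  (order 2).
h: a_k = 6, 3, -51/4, -45/8, 337/64, 181/128, …
ICs: h(0) = 6, h′(0) = 3.

f: a_k = -2, 0, 4, 0, -4/3, 0, …
g: a_k = -3, -3/2, 3/8, -3/16, 15/128, -21/256, …
f·g: L₀ = L_f ⊗_s L_g, ord ≤ 2·1.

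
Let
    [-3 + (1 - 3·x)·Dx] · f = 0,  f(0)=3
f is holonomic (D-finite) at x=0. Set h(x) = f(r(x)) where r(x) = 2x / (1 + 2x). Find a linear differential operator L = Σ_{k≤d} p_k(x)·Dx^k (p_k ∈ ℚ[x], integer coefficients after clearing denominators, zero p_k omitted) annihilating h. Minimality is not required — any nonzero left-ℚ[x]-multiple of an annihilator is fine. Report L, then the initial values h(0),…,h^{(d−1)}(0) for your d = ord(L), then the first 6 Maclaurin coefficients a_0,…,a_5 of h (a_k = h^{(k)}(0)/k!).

f: a_k = 3, 9, 27, 81, 243, 729, …
L₀ from L_f via x↦r, Dx↦r'^{-1}Dx.
L = 6 + (-1 + 2·x + 8·x^2)·Dx  (order 1).
h: a_k = 3, 18, 72, 288, 1152, 4608, …
ICs: h(0) = 3.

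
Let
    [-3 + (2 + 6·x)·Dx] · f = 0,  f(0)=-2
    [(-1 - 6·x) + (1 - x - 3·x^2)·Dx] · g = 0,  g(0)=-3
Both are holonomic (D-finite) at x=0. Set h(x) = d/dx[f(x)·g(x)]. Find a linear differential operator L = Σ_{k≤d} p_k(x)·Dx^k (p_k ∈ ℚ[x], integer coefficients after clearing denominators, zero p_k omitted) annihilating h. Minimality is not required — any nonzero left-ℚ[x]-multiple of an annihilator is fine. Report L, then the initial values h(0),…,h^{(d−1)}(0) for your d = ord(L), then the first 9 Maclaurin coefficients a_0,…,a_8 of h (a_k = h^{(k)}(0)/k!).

L = (35 + 378·x + 1053·x^2 + 1350·x^3 + 1215·x^4) + (-10 - 50·x - 54·x^2 + 162·x^3 + 594·x^4 + 486·x^5)·Dx  (order 1).
h: a_k = 15, 105/2, 1953/8, 9033/16, 272085/128, 1165599/256, 16097109/1024, 65648553/2048, 3548497437/32768, …
ICs: h(0) = 15.

f: a_k = -2, -3, 9/4, -27/8, 405/64, -1701/128, 15309/512, -72171/1024, 2814669/16384, …
g: a_k = -3, -3, -12, -21, -57, -120, -291, -651, -1524, …
h₀=f·g: eliminate ⇒ L₀, order ≤ 1·1.
h₀' ⇒ L via d/dx closure of L₀.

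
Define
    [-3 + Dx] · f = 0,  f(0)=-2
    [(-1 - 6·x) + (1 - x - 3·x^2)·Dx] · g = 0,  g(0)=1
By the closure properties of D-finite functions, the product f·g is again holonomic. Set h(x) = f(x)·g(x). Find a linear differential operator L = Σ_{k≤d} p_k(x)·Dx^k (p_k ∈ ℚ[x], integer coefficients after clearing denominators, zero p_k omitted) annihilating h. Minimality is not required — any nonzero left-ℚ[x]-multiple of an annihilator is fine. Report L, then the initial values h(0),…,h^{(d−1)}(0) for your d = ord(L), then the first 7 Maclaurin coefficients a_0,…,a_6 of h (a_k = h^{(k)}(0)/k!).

f: a_k = -2, -6, -9, -9, -27/4, -81/20, -81/40, …
g: a_k = 1, 1, 4, 7, 19, 40, 97, …
h₀=f·g: eliminate ⇒ L₀, order ≤ 1·1.
L = (4 + 3·x - 9·x^2) + (-1 + x + 3·x^2)·Dx  (order 1).
h: a_k = -2, -8, -23, -56, -527/4, -1519/5, -28043/40, …
ICs: h(0) = -2.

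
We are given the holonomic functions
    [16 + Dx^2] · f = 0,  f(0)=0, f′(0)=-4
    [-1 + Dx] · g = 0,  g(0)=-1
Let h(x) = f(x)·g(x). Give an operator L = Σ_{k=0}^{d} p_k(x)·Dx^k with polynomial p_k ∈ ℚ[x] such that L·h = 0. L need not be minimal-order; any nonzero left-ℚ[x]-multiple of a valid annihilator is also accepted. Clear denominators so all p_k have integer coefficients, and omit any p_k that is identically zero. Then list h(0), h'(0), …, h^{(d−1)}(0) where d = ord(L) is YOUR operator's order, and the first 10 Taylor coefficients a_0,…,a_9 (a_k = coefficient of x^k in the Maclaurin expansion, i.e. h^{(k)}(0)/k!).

L = 17 - 2·Dx + Dx^2  (order 2).
h: a_k = 0, 4, 4, -26/3, -10, 101/30, 611/90, 727/1260, -23/12, -50999/90720, …
ICs: h(0) = 0, h′(0) = 4.

f: a_k = 0, -4, 0, 32/3, 0, -128/15, 0, 1024/315, 0, -2048/2835, …
g: a_k = -1, -1, -1/2, -1/6, -1/24, -1/120, -1/720, -1/5040, -1/40320, -1/362880, …
Product ⇒ symmetric product L₀, ord ≤ 2.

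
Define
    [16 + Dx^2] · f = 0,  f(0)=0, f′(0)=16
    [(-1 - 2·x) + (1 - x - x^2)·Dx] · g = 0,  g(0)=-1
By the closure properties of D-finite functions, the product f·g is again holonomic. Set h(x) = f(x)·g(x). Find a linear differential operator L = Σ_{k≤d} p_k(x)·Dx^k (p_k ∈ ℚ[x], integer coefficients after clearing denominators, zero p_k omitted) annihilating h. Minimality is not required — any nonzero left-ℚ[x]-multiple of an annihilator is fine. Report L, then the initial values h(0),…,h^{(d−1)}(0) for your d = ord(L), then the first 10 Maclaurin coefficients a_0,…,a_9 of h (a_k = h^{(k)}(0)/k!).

L = (-14 + 16·x + 16·x^2) + (2 + 4·x)·Dx + (-1 + x + x^2)·Dx^2  (order 2).
h: a_k = 0, -16, -16, 32/3, -16/3, -144/5, -512/15, -15728/315, -5296/63, -388064/2835, …
ICs: h(0) = 0, h′(0) = -16.

f: a_k = 0, 16, 0, -128/3, 0, 512/15, 0, -4096/315, 0, 8192/2835, …
g: a_k = -1, -1, -2, -3, -5, -8, -13, -21, -34, -55, …
f·g: L₀ = L_f ⊗_s L_g, ord ≤ 2·1.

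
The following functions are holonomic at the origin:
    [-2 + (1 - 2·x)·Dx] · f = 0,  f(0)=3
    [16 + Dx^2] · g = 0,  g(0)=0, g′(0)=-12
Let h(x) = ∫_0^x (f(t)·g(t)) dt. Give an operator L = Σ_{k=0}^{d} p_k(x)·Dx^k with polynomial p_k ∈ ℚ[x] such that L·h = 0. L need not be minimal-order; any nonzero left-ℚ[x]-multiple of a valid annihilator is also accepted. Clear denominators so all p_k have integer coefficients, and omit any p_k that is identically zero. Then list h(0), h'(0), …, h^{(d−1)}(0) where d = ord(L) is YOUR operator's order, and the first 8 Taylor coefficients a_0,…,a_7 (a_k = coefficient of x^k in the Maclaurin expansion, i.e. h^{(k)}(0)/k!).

L = (-16 + 32·x)·Dx + 4·Dx^2 + (-1 + 2·x)·Dx^3  (order 3).
h: a_k = 0, 0, -18, -24, -12, -96/5, -224/5, -384/5, …
ICs: h(0) = 0, h′(0) = 0, h′′(0) = -36.

f: a_k = 3, 6, 12, 24, 48, 96, 192, 384, …
g: a_k = 0, -12, 0, 32, 0, -128/5, 0, 1024/105, …
f·g: L₀ = L_f ⊗_s L_g, ord ≤ 1·2.
∫: right-multiply L₀ by Dx.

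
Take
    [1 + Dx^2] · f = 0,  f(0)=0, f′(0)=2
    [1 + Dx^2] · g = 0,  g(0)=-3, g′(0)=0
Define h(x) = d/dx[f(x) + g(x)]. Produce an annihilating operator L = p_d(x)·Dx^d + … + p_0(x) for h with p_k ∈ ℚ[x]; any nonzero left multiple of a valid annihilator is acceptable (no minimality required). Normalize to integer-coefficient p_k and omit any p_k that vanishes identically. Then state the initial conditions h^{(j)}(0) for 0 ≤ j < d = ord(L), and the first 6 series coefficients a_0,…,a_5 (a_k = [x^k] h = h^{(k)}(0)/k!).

L = 1 + Dx^2  (order 2).
h: a_k = 2, 3, -1, -1/2, 1/12, 1/40, …
ICs: h(0) = 2, h′(0) = 3.

f: a_k = 0, 2, 0, -1/3, 0, 1/60, …
g: a_k = -3, 0, 3/2, 0, -1/8, 0, …
Sum ⇒ L₀ = lclm(L_f,L_g) in ℚ(x)⟨Dx⟩.
Differentiate: ansatz ord ≤ ord L₀ ⇒ L.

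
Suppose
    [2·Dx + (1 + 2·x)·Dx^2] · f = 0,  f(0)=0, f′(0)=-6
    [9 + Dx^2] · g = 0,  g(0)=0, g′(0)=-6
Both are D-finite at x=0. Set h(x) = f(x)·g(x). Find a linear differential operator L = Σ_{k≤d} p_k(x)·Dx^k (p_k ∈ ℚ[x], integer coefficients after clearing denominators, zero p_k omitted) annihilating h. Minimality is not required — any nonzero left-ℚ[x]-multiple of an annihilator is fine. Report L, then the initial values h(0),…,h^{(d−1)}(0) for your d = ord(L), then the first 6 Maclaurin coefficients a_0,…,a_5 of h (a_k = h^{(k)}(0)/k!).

L = (63 + 1053·x + 3969·x^2 + 5832·x^3 + 2916·x^4) + (63 + 450·x + 972·x^2 + 648·x^3)·Dx + (25 + 270·x + 918·x^2 + 1296·x^3 + 648·x^4)·Dx^2 + (7 + 50·x + 108·x^2 + 72·x^3)·Dx^3 + (2 + 17·x + 53·x^2 + 72·x^3 + 36·x^4)·Dx^4  (order 4).
h: a_k = 0, 0, 36, -36, -6, -18, …
ICs: h(0) = 0, h′(0) = 0, h′′(0) = 72, h′′′(0) = -216.

f: a_k = 0, -6, 6, -8, 12, -96/5, …
g: a_k = 0, -6, 0, 9, 0, -81/20, …
Product ⇒ symmetric product L₀, ord ≤ 4.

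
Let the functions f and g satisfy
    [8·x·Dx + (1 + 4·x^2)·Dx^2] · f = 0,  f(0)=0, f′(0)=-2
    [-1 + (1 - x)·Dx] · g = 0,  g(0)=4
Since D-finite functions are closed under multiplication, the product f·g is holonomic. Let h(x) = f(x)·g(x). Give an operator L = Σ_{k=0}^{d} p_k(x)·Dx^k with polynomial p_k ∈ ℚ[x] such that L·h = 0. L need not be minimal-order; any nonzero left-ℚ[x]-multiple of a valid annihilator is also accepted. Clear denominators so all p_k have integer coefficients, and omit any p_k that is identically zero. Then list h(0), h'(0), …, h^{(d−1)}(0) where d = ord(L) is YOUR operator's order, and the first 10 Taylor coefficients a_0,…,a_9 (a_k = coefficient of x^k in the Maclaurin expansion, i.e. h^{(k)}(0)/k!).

f: a_k = 0, -2, 0, 8/3, 0, -32/5, 0, 128/7, 0, -512/9, …
g: a_k = 4, 4, 4, 4, 4, 4, 4, 4, 4, 4, …
L₀ := L_f ⊗_s L_g (sym. prod.), ord ≤ 2.
L = 8·x + (2 - 8·x + 16·x^2)·Dx + (-1 + x - 4·x^2 + 4·x^3)·Dx^2  (order 2).
h: a_k = 0, -8, -8, 8/3, 8/3, -344/15, -344/15, 5272/105, 5272/105, -55864/315, …
ICs: h(0) = 0, h′(0) = -8.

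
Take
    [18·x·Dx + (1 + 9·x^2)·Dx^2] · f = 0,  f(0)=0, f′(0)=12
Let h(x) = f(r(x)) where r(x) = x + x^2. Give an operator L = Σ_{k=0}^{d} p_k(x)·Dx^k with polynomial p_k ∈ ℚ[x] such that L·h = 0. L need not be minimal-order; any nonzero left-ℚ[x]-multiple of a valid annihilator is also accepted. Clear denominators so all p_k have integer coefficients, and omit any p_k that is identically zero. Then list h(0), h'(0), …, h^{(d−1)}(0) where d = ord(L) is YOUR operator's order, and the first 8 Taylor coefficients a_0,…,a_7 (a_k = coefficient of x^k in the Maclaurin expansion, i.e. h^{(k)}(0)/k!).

L = (-2 + 18·x + 72·x^2 + 108·x^3 + 54·x^4)·Dx + (1 + 2·x + 9·x^2 + 36·x^3 + 45·x^4 + 18·x^5)·Dx^2  (order 2).
h: a_k = 0, 12, 12, -36, -108, 432/5, 936, 4860/7, …
ICs: h(0) = 0, h′(0) = 12.

f: a_k = 0, 12, 0, -36, 0, 972/5, 0, -8748/7, …
Substitute x→r, Dx→(1/r')Dx; clear ⇒ L₀.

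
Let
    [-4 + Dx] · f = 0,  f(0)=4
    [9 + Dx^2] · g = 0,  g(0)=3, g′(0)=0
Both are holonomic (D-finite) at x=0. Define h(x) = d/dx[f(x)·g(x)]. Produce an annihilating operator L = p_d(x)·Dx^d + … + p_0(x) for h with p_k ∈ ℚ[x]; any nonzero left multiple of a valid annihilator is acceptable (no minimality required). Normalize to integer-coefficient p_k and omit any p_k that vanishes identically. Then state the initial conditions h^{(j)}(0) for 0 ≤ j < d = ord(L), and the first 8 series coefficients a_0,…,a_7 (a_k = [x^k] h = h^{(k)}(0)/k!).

L = 25 - 8·Dx + Dx^2  (order 2).
h: a_k = 48, 84, -264, -1054, -1558, -11753/10, -4031/15, 164833/420, …
ICs: h(0) = 48, h′(0) = 84.

f: a_k = 4, 16, 32, 128/3, 128/3, 512/15, 1024/45, 4096/315, …
g: a_k = 3, 0, -27/2, 0, 81/8, 0, -243/80, 0, …
Product ⇒ symmetric product L₀, ord ≤ 2.
Differentiate: ansatz ord ≤ ord L₀ ⇒ L.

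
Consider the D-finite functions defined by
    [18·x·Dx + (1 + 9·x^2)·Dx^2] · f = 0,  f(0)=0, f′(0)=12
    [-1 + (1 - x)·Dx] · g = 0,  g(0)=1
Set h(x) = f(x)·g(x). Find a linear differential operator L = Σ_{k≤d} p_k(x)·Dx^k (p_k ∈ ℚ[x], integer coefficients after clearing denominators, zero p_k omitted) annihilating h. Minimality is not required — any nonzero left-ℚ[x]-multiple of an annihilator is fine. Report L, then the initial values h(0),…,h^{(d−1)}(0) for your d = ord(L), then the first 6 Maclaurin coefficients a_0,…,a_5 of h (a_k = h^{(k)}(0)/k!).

f: a_k = 0, 12, 0, -36, 0, 972/5, …
g: a_k = 1, 1, 1, 1, 1, 1, …
Product ⇒ symmetric product L₀, ord ≤ 2.
L = 18·x + (2 - 18·x + 36·x^2)·Dx + (-1 + x - 9·x^2 + 9·x^3)·Dx^2  (order 2).
h: a_k = 0, 12, 12, -24, -24, 852/5, …
ICs: h(0) = 0, h′(0) = 12.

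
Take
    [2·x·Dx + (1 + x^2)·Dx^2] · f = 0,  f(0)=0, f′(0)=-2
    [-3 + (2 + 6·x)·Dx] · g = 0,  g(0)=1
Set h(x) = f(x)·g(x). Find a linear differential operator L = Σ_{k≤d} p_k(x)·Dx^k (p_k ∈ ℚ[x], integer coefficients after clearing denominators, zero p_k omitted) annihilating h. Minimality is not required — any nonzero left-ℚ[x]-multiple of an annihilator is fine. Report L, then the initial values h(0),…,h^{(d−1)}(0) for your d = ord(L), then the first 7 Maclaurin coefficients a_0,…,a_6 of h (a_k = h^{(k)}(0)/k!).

L = (27 - 12·x - 9·x^2) + (-12 - 28·x + 36·x^2 + 36·x^3)·Dx + (4 + 24·x + 40·x^2 + 24·x^3 + 36·x^4)·Dx^2  (order 2).
h: a_k = 0, -2, -3, 35/12, -19/8, 1657/320, -8169/640, …
ICs: h(0) = 0, h′(0) = -2.

f: a_k = 0, -2, 0, 2/3, 0, -2/5, 0, …
g: a_k = 1, 3/2, -9/8, 27/16, -405/128, 1701/256, -15309/1024, …
Sym-product of L_f,L_g gives L₀ (≤ ord 2).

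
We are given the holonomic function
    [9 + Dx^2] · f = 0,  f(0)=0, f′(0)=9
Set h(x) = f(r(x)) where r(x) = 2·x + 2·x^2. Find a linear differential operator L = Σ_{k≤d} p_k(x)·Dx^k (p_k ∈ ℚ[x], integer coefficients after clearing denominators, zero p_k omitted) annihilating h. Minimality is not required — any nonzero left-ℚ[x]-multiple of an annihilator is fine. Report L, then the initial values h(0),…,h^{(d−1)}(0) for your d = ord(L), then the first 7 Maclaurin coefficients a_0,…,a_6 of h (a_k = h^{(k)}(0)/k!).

f: a_k = 0, 9, 0, -27/2, 0, 243/40, 0, …
h₀=f(r): pull back L_f along r ⇒ L₀.
L = (36 + 216·x + 432·x^2 + 288·x^3) - 2·Dx + (1 + 2·x)·Dx^2  (order 2).
h: a_k = 0, 18, 18, -108, -324, -648/5, 864, …
ICs: h(0) = 0, h′(0) = 18.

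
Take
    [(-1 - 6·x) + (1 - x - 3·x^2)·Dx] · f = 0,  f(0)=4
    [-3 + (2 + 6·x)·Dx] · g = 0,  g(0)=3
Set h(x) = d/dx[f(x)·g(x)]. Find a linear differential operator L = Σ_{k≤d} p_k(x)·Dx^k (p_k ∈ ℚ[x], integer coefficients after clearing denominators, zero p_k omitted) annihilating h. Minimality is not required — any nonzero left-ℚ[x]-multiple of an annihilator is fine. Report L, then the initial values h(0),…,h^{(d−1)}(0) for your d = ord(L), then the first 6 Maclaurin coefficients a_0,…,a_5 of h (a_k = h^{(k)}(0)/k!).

f: a_k = 4, 4, 16, 28, 76, 160, …
g: a_k = 3, 9/2, -27/8, 81/16, -1215/128, 5103/256, …
Sym-product of L_f,L_g gives L₀ (≤ ord 1).
Derive L from L₀ (diff closure).
L = (35 + 378·x + 1053·x^2 + 1350·x^3 + 1215·x^4) + (-10 - 50·x - 54·x^2 + 162·x^3 + 594·x^4 + 486·x^5)·Dx  (order 1).
h: a_k = 30, 105, 1953/4, 9033/8, 272085/64, 1165599/128, …
ICs: h(0) = 30.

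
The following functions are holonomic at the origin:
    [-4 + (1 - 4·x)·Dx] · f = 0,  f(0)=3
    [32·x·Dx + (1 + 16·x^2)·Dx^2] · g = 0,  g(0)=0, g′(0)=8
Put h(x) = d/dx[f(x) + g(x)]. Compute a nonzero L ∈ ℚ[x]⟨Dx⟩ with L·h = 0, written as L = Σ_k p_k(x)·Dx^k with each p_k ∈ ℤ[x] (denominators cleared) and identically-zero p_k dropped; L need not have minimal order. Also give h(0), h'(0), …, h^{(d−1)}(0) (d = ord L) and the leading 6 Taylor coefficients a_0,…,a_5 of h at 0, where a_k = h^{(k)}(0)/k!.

f: a_k = 3, 12, 48, 192, 768, 3072, …
g: a_k = 0, 8, 0, -128/3, 0, 2048/5, …
Sum ⇒ L₀ = lclm(L_f,L_g) in ℚ(x)⟨Dx⟩.
h₀' ⇒ L via d/dx closure of L₀.
L = (-32 + 512·x + 1536·x^2) + (16 - 32·x + 256·x^2 + 1536·x^3)·Dx + (-1 + 256·x^4)·Dx^2  (order 2).
h: a_k = 20, 96, 448, 3072, 17408, 73728, …
ICs: h(0) = 20, h′(0) = 96.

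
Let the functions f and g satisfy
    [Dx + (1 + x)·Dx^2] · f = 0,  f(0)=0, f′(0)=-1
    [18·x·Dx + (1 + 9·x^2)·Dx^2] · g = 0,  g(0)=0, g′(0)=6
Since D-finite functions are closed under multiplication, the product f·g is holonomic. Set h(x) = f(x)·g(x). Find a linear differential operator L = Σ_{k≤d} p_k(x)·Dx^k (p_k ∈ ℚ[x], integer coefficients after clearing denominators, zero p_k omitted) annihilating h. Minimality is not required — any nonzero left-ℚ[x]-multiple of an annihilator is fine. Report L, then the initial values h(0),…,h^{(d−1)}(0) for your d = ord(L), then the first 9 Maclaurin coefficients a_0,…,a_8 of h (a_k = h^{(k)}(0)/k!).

L = (1368 + 2700·x + 37584·x^2 + 95580·x^3 + 87480·x^4 + 37908·x^5 + 26244·x^7)·Dx + (1298 + 9180·x + 54612·x^2 + 194724·x^3 + 324000·x^4 + 271188·x^5 + 102060·x^6 + 78732·x^7 + 91854·x^8)·Dx^2 + (76 + 2848·x + 12096·x^2 + 43992·x^3 + 117288·x^4 + 173016·x^5 + 139968·x^6 + 75816·x^7 + 78732·x^8 + 52488·x^9)·Dx^3 + (37 + 146·x + 901·x^2 + 2808·x^3 + 7362·x^4 + 15228·x^5 + 21546·x^6 + 17496·x^7 + 12393·x^8 + 13122·x^9 + 6561·x^10)·Dx^4  (order 4).
h: a_k = 0, 0, -6, 3, 16, -15/2, -462/5, 451/10, 2976/5, …
ICs: h(0) = 0, h′(0) = 0, h′′(0) = -12, h′′′(0) = 18.

f: a_k = 0, -1, 1/2, -1/3, 1/4, -1/5, 1/6, -1/7, 1/8, …
g: a_k = 0, 6, 0, -18, 0, 486/5, 0, -4374/7, 0, …
Product ⇒ symmetric product L₀, ord ≤ 4.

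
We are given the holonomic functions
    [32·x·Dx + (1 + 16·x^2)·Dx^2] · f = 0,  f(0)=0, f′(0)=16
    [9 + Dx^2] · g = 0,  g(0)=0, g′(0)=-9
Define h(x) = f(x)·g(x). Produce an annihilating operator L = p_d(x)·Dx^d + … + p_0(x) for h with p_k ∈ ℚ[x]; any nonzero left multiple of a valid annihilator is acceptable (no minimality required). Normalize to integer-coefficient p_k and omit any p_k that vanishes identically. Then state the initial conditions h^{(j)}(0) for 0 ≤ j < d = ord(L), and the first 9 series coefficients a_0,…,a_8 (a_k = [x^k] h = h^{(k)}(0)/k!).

f: a_k = 0, 16, 0, -256/3, 0, 4096/5, 0, -65536/7, 0, …
g: a_k = 0, -9, 0, 27/2, 0, -243/40, 0, 729/560, 0, …
h₀=f·g: eliminate ⇒ L₀, order ≤ 2·2.
L = (16425 + 696384·x^2 + 2778624·x^4 + 11943936·x^6 + 47775744·x^8) + (23616·x + 543744·x^3 + 3981312·x^5 + 21233664·x^7)·Dx + (2050 + 87168·x^2 + 470016·x^4 + 2654208·x^6 + 10616832·x^8)·Dx^2 + (2624·x + 60416·x^3 + 442368·x^5 + 2359296·x^7)·Dx^3 + (25 + 1088·x^2 + 17920·x^4 + 147456·x^6 + 589824·x^8)·Dx^4  (order 4).
h: a_k = 0, 0, -144, 0, 984, 0, -8622, 0, 95859, …
ICs: h(0) = 0, h′(0) = 0, h′′(0) = -288, h′′′(0) = 0.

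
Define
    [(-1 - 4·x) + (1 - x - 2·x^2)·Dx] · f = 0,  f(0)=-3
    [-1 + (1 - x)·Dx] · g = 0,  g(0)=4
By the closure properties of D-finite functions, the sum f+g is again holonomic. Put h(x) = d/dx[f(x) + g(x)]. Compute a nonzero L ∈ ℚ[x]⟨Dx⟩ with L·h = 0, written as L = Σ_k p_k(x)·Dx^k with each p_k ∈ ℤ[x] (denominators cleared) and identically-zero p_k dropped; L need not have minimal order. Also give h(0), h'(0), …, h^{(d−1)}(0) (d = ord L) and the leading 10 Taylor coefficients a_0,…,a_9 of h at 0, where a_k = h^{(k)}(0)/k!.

f: a_k = -3, -3, -9, -15, -33, -63, -129, -255, -513, -1023, …
g: a_k = 4, 4, 4, 4, 4, 4, 4, 4, 4, 4, …
h₀=f+g: left-lcm gives L₀, ord ≤ 2.
Derive L from L₀ (diff closure).
L = (-6 - 48·x - 96·x^3 + 24·x^4) + (6 + 18·x - 12·x^2 + 24·x^3 - 90·x^4 + 24·x^5)·Dx + (-1 + 2·x - 5·x^2 + 12·x^3 + 2·x^4 - 14·x^5 + 4·x^6)·Dx^2  (order 2).
h: a_k = 1, -10, -33, -116, -295, -750, -1757, -4072, -9171, -20450, …
ICs: h(0) = 1, h′(0) = -10.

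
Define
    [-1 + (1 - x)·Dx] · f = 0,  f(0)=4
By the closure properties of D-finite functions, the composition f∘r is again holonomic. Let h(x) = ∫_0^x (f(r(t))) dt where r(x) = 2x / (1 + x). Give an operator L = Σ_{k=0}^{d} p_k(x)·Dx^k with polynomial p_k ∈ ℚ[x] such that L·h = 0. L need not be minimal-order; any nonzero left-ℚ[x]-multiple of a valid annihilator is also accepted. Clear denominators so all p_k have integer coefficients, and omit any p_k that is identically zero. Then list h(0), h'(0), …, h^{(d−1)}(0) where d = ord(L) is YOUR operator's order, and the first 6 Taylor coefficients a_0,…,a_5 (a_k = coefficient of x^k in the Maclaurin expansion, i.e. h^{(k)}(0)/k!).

L = 2·Dx + (-1 + x^2)·Dx^2  (order 2).
h: a_k = 0, 4, 4, 8/3, 2, 8/5, …
ICs: h(0) = 0, h′(0) = 4.

f: a_k = 4, 4, 4, 4, 4, 4, …
h₀=f(r): pull back L_f along r ⇒ L₀.
Integrate: L := L₀·Dx.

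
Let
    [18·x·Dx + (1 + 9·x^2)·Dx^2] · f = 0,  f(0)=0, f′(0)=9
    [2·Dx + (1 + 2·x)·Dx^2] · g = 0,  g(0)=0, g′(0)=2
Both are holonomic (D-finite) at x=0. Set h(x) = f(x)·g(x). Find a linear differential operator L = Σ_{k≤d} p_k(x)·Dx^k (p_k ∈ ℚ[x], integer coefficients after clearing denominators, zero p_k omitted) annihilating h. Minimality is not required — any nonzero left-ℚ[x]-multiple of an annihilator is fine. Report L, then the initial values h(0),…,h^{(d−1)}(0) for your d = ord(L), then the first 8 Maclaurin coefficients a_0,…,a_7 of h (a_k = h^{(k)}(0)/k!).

f: a_k = 0, 9, 0, -27, 0, 729/5, 0, -6561/7, …
g: a_k = 0, 2, -2, 8/3, -4, 32/5, -32/3, 128/7, …
Sym-product of L_f,L_g gives L₀ (≤ ord 4).
L = (792 + 3024·x + 22680·x^2 + 102384·x^3 + 174960·x^4 + 151632·x^5 + 104976·x^7)·Dx + (332 + 4752·x + 28908·x^2 + 127008·x^3 + 351216·x^4 + 542376·x^5 + 408240·x^6 + 157464·x^7 + 367416·x^8)·Dx^2 + (44 + 916·x + 6696·x^2 + 27252·x^3 + 85860·x^4 + 193428·x^5 + 279936·x^6 + 224532·x^7 + 157464·x^8 + 209952·x^9)·Dx^3 + (10 + 76·x + 418·x^2 + 1728·x^3 + 5391·x^4 + 12960·x^5 + 24948·x^6 + 34992·x^7 + 29889·x^8 + 26244·x^9 + 26244·x^10)·Dx^4  (order 4).
h: a_k = 0, 0, 18, -18, -30, 18, 1386/5, -1398/5, …
ICs: h(0) = 0, h′(0) = 0, h′′(0) = 36, h′′′(0) = -108.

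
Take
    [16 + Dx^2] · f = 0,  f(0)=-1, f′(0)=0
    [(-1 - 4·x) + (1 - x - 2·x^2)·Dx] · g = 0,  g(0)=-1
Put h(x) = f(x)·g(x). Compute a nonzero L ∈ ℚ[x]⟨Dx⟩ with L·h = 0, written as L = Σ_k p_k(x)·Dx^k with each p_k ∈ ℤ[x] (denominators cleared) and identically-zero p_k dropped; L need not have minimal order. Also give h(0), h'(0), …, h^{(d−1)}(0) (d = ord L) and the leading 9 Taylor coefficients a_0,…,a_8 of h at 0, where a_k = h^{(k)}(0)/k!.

L = (-12 + 16·x + 32·x^2) + (2 + 8·x)·Dx + (-1 + x + 2·x^2)·Dx^2  (order 2).
h: a_k = 1, 1, -5, -3, -7/3, -25/3, -841/45, -1591/45, -22399/315, …
ICs: h(0) = 1, h′(0) = 1.

f: a_k = -1, 0, 8, 0, -32/3, 0, 256/45, 0, -512/315, …
g: a_k = -1, -1, -3, -5, -11, -21, -43, -85, -171, …
f·g: L₀ = L_f ⊗_s L_g, ord ≤ 2·1.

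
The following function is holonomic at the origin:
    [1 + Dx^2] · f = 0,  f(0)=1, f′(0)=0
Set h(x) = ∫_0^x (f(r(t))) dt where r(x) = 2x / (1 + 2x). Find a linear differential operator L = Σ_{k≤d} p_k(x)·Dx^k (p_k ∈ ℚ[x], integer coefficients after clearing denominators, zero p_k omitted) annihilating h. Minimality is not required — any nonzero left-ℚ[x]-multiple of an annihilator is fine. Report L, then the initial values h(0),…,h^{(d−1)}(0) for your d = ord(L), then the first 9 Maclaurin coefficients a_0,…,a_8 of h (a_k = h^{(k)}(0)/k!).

f: a_k = 1, 0, -1/2, 0, 1/24, 0, -1/720, 0, 1/40320, …
Substitute x→r, Dx→(1/r')Dx; clear ⇒ L₀.
∫: right-multiply L₀ by Dx.
L = 4·Dx + (4 + 24·x + 48·x^2 + 32·x^3)·Dx^2 + (1 + 8·x + 24·x^2 + 32·x^3 + 16·x^4)·Dx^3  (order 3).
h: a_k = 0, 1, 0, -2/3, 2, -14/3, 88/9, -6004/315, 174/5, …
ICs: h(0) = 0, h′(0) = 1, h′′(0) = 0.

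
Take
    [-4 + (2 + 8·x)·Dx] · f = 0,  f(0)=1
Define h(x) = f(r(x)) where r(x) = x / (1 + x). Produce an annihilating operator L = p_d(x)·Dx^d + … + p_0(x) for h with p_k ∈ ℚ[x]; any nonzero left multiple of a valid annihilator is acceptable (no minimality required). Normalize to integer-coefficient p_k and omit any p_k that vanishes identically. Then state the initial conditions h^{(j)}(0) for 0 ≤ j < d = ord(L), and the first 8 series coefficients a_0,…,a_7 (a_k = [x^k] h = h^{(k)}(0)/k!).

L = -2 + (1 + 6·x + 5·x^2)·Dx  (order 1).
h: a_k = 1, 2, -4, 10, -30, 102, -376, 1462, …
ICs: h(0) = 1.

f: a_k = 1, 2, -2, 4, -10, 28, -84, 264, …
f∘r: x↦r, Dx↦Dx/r' in L_f ⇒ L₀.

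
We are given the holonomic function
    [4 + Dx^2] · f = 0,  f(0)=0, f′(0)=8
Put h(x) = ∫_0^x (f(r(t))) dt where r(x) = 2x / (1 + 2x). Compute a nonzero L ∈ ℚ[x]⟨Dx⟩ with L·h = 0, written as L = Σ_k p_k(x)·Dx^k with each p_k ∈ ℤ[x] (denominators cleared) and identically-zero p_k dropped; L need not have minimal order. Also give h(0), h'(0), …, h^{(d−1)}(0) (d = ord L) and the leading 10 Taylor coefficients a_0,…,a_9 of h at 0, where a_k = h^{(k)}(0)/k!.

L = 16·Dx + (4 + 24·x + 48·x^2 + 32·x^3)·Dx^2 + (1 + 8·x + 24·x^2 + 32·x^3 + 16·x^4)·Dx^3  (order 3).
h: a_k = 0, 0, 8, -32/3, 16/3, 128/5, -5504/45, 2560/7, -282752/315, 776192/405, …
ICs: h(0) = 0, h′(0) = 0, h′′(0) = 16.

f: a_k = 0, 8, 0, -16/3, 0, 16/15, 0, -32/315, 0, 16/2835, …
f∘r: x↦r, Dx↦Dx/r' in L_f ⇒ L₀.
h=∫h₀ ⇒ L = L₀·Dx.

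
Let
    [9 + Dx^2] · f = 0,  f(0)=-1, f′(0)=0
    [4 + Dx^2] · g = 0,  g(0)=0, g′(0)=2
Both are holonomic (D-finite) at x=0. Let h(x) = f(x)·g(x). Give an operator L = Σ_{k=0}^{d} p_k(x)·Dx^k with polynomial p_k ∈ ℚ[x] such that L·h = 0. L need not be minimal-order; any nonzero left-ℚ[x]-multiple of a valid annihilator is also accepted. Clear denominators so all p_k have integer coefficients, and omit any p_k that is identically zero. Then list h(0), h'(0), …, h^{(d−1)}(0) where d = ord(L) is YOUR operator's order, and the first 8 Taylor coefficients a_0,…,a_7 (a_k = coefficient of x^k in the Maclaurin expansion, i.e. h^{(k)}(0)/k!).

f: a_k = -1, 0, 9/2, 0, -27/8, 0, 81/80, 0, …
g: a_k = 0, 2, 0, -4/3, 0, 4/15, 0, -8/315, …
L₀ := L_f ⊗_s L_g (sym. prod.), ord ≤ 4.
L = 25 + 26·Dx^2 + Dx^4  (order 4).
h: a_k = 0, -2, 0, 31/3, 0, -781/60, 0, 19531/2520, …
ICs: h(0) = 0, h′(0) = -2, h′′(0) = 0, h′′′(0) = 62.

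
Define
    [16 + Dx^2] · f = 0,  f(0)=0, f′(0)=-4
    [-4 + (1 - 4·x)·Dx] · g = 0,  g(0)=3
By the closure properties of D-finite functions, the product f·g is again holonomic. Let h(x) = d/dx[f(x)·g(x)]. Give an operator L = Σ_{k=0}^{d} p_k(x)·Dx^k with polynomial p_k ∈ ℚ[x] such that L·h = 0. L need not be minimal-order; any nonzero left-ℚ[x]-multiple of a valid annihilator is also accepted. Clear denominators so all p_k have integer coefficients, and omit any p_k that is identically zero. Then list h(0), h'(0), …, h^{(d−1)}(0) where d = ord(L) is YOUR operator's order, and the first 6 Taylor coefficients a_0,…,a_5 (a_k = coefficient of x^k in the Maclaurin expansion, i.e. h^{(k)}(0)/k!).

f: a_k = 0, -4, 0, 32/3, 0, -128/15, …
g: a_k = 3, 12, 48, 192, 768, 3072, …
Product ⇒ symmetric product L₀, ord ≤ 2.
Derive L from L₀ (diff closure).
L = (-16 - 128·x + 256·x^2) + (-8 + 32·x)·Dx + (1 - 8·x + 16·x^2)·Dx^2  (order 2).
h: a_k = -12, -96, -480, -2560, -12928, -310272/5, …
ICs: h(0) = -12, h′(0) = -96.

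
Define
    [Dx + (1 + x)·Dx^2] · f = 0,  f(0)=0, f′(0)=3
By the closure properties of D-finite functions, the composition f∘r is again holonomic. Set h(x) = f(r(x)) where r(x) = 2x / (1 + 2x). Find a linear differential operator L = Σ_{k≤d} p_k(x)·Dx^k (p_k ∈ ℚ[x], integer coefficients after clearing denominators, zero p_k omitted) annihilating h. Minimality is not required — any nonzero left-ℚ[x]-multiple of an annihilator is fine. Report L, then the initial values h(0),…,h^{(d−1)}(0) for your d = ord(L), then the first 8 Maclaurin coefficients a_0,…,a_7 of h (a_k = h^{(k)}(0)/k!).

f: a_k = 0, 3, -3/2, 1, -3/4, 3/5, -1/2, 3/7, …
f∘r: x↦r, Dx↦Dx/r' in L_f ⇒ L₀.
L = (6 + 16·x)·Dx + (1 + 6·x + 8·x^2)·Dx^2  (order 2).
h: a_k = 0, 6, -18, 56, -180, 2976/5, -2016, 48768/7, …
ICs: h(0) = 0, h′(0) = 6.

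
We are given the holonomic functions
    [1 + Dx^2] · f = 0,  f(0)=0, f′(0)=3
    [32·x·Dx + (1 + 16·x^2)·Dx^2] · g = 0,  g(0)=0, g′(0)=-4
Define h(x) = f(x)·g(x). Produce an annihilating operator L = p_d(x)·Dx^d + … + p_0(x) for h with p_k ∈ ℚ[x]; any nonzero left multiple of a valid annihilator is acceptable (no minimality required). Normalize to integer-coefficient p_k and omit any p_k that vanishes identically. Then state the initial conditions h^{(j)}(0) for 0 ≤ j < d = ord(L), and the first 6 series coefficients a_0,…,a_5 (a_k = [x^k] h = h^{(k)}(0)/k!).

L = (1105 + 51776·x^2 + 22016·x^4 + 16384·x^6 + 65536·x^8) + (2112·x + 35840·x^3 + 49152·x^5 + 262144·x^7)·Dx + (1122 + 52352·x^2 + 27648·x^4 + 32768·x^6 + 131072·x^8)·Dx^2 + (2112·x + 35840·x^3 + 49152·x^5 + 262144·x^7)·Dx^3 + (17 + 576·x^2 + 5632·x^4 + 16384·x^6 + 65536·x^8)·Dx^4  (order 4).
h: a_k = 0, 0, -12, 0, 66, 0, …
ICs: h(0) = 0, h′(0) = 0, h′′(0) = -24, h′′′(0) = 0.

f: a_k = 0, 3, 0, -1/2, 0, 1/40, …
g: a_k = 0, -4, 0, 64/3, 0, -1024/5, …
Product ⇒ symmetric product L₀, ord ≤ 4.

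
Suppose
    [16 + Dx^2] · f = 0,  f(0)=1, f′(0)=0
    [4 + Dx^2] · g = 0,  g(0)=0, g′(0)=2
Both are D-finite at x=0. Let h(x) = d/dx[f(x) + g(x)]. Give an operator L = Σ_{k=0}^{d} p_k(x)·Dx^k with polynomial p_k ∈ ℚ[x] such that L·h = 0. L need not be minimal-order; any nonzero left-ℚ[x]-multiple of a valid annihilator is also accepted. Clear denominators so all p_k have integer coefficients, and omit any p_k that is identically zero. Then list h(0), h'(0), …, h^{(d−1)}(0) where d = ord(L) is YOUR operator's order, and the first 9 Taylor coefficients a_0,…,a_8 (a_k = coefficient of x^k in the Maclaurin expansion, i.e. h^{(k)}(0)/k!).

L = 64 + 20·Dx^2 + Dx^4  (order 4).
h: a_k = 2, -16, -4, 128/3, 4/3, -512/15, -8/45, 4096/315, 4/315, …
ICs: h(0) = 2, h′(0) = -16, h′′(0) = -8, h′′′(0) = 256.

f: a_k = 1, 0, -8, 0, 32/3, 0, -256/45, 0, 512/315, …
g: a_k = 0, 2, 0, -4/3, 0, 4/15, 0, -8/315, 0, …
f+g: L₀ = lclm(L_f,L_g), ord ≤ 2+2.
h₀' ⇒ L via d/dx closure of L₀.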